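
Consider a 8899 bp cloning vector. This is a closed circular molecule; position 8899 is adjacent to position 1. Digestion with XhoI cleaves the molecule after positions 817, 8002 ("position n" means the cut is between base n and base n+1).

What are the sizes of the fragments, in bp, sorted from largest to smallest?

7185, 1714 bp

Circular molecule, 2 cuts → 2 fragments:
  8002 − 817 = 7185 bp
  wrap: 8899 − 8002 + 817 = 1714 bp
Sorted largest to smallest: 7185, 1714 bp.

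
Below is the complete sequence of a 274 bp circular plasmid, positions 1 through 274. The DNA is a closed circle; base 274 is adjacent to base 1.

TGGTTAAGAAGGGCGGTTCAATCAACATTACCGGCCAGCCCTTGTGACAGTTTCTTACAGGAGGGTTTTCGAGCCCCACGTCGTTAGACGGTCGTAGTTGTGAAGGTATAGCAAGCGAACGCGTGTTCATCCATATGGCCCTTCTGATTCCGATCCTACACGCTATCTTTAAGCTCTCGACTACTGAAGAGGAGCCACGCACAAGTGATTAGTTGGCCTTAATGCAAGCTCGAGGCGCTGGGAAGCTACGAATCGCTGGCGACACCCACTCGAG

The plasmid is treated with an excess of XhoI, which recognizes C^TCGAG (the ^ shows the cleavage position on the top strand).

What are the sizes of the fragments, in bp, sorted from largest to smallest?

234, 40 bp

XhoI sites (CTCGAG) start at positions 229, 269.
XhoI cuts after the first base of each site, so after positions 229, 269.
Circular molecule, 2 cuts → 2 fragments:
  230–269 → 40 bp
  270–274 then 1–229 → 5 + 229 = 234 bp
Sorted largest to smallest: 234, 40 bp.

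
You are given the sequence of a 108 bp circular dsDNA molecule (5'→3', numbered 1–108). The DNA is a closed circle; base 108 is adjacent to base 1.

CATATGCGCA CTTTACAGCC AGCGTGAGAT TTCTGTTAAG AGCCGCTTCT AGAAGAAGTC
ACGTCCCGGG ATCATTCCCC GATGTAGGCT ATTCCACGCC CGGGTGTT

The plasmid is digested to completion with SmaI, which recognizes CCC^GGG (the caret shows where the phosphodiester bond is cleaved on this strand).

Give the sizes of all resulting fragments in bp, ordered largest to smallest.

74, 34 bp

SmaI sites (CCCGGG) start at positions 65, 99.
SmaI cuts after base 3 of each site, so after positions 67, 101.
Circular molecule, 2 cuts → 2 fragments:
  68–101 → 34 bp
  102–108 then 1–67 → 7 + 67 = 74 bp
Sorted largest to smallest: 74, 34 bp.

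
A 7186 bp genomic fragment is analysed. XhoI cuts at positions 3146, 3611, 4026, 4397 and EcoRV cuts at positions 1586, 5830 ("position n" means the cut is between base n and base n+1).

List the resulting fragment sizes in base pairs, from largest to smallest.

1586, 1560, 1433, 1356, 465, 415, 371 bp

Combined cut positions (sorted): 1586, 3146, 3611, 4026, 4397, 5830.
Linear molecule, 6 cuts → 7 fragments:
  1586 − 0 = 1586 bp
  3146 − 1586 = 1560 bp
  3611 − 3146 = 465 bp
  4026 − 3611 = 415 bp
  4397 − 4026 = 371 bp
  5830 − 4397 = 1433 bp
  7186 − 5830 = 1356 bp
Sorted largest to smallest: 1586, 1560, 1433, 1356, 465, 415, 371 bp.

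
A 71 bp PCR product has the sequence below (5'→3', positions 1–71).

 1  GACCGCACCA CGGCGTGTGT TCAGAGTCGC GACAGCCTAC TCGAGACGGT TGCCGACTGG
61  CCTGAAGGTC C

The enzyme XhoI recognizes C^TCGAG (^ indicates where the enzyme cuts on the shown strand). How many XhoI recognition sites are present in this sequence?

1

CTCGAG occurs starting at position 40.
XhoI cuts at 1 site.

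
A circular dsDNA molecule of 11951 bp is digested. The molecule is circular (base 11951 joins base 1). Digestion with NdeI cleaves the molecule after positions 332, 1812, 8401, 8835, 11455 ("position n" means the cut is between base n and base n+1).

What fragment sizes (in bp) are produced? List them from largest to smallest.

6589, 2620, 1480, 828, 434 bp

Circular molecule, 5 cuts → 5 fragments:
  1812 − 332 = 1480 bp
  8401 − 1812 = 6589 bp
  8835 − 8401 = 434 bp
  11455 − 8835 = 2620 bp
  wrap: 11951 − 11455 + 332 = 828 bp
Sorted largest to smallest: 6589, 2620, 1480, 828, 434 bp.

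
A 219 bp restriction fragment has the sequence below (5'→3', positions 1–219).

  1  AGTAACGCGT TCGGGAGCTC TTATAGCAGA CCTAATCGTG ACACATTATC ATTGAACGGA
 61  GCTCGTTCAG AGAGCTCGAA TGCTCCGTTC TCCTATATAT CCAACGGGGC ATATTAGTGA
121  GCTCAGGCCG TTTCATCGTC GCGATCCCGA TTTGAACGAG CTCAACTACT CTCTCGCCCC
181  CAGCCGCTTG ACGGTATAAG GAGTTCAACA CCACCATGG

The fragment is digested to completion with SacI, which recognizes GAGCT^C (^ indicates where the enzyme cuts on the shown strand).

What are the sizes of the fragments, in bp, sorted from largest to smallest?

57, 47, 44, 39, 19, 13 bp

SacI sites (GAGCTC) start at positions 15, 59, 72, 119, 158.
SacI cuts after base 5 of each site (before the last base), so after positions 19, 63, 76, 123, 162.
Linear molecule, 5 cuts → 6 fragments:
  1–19 → 19 bp
  20–63 → 44 bp
  64–76 → 13 bp
  77–123 → 47 bp
  124–162 → 39 bp
  163–219 → 57 bp
Sorted largest to smallest: 57, 47, 44, 39, 19, 13 bp.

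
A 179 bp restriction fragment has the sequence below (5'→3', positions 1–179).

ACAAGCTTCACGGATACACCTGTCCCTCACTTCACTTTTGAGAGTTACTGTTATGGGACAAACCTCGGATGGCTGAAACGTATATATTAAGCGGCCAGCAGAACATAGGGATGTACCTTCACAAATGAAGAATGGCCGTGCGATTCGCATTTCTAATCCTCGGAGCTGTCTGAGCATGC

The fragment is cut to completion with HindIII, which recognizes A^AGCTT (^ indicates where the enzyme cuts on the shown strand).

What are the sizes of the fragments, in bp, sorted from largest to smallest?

The HindIII site (AAGCTT) starts at position 3.
HindIII cuts after the first base of each site, so after position 3.
Linear molecule, 1 cut → 2 fragments:
  1–3 → 3 bp
  4–179 → 176 bp
Sorted largest to smallest: 176, 3 bp.

176, 3 bp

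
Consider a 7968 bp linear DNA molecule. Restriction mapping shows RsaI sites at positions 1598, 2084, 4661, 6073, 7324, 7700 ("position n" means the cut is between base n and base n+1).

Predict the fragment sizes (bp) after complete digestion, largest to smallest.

2577, 1598, 1412, 1251, 486, 376, 268 bp

Linear molecule, 6 cuts → 7 fragments:
  1598 − 0 = 1598 bp
  2084 − 1598 = 486 bp
  4661 − 2084 = 2577 bp
  6073 − 4661 = 1412 bp
  7324 − 6073 = 1251 bp
  7700 − 7324 = 376 bp
  7968 − 7700 = 268 bp
Sorted largest to smallest: 2577, 1598, 1412, 1251, 486, 376, 268 bp.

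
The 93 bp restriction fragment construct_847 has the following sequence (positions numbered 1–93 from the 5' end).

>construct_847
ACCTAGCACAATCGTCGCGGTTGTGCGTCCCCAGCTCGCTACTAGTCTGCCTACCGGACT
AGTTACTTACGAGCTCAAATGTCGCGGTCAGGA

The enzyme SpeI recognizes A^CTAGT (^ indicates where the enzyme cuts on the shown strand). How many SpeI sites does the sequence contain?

2

ACTAGT occurs starting at positions 41, 58.
SpeI cuts at 2 sites.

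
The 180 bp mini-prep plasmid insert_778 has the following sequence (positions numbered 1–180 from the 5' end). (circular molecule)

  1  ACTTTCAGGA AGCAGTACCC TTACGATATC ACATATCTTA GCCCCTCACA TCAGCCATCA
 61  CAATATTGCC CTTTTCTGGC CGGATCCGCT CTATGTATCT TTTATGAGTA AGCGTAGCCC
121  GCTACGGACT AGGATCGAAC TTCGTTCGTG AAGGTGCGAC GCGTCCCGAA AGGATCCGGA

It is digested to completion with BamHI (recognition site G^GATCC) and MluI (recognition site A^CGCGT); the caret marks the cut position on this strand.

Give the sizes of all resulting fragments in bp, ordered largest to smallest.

90, 77, 13 bp

BamHI sites (GGATCC) start at positions 82, 172.
BamHI cuts after the first base of each site, so after positions 82, 172.
The MluI site (ACGCGT) starts at position 159.
MluI cuts after the first base of each site, so after position 159.
Combined cut positions: 82, 159, 172.
Circular molecule, 3 cuts → 3 fragments:
  83–159 → 77 bp
  160–172 → 13 bp
  173–180 then 1–82 → 8 + 82 = 90 bp
Sorted largest to smallest: 90, 77, 13 bp.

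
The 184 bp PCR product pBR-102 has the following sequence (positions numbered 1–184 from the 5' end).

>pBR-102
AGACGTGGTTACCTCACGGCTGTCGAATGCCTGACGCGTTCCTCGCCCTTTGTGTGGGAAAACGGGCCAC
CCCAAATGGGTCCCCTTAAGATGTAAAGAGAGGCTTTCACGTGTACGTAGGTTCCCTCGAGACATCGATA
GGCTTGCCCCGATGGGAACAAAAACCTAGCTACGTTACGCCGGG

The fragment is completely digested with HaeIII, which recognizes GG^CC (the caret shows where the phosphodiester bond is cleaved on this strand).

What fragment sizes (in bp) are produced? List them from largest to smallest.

118, 66 bp

The HaeIII site (GGCC) starts at position 65.
HaeIII cuts after base 2 of each site, so after position 66.
Linear molecule, 1 cut → 2 fragments:
  1–66 → 66 bp
  67–184 → 118 bp
Sorted largest to smallest: 118, 66 bp.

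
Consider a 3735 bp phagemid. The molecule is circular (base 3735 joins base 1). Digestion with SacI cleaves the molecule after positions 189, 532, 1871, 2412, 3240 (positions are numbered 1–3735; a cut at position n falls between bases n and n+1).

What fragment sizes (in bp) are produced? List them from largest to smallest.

1339, 828, 684, 541, 343 bp

Circular molecule, 5 cuts → 5 fragments:
  532 − 189 = 343 bp
  1871 − 532 = 1339 bp
  2412 − 1871 = 541 bp
  3240 − 2412 = 828 bp
  wrap: 3735 − 3240 + 189 = 684 bp
Sorted largest to smallest: 1339, 828, 684, 541, 343 bp.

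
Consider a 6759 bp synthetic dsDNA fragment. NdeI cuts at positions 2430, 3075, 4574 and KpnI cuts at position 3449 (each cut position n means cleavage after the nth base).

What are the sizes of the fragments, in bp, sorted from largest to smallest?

2430, 2185, 1125, 645, 374 bp

Combined cut positions (sorted): 2430, 3075, 3449, 4574.
Linear molecule, 4 cuts → 5 fragments:
  2430 − 0 = 2430 bp
  3075 − 2430 = 645 bp
  3449 − 3075 = 374 bp
  4574 − 3449 = 1125 bp
  6759 − 4574 = 2185 bp
Sorted largest to smallest: 2430, 2185, 1125, 645, 374 bp.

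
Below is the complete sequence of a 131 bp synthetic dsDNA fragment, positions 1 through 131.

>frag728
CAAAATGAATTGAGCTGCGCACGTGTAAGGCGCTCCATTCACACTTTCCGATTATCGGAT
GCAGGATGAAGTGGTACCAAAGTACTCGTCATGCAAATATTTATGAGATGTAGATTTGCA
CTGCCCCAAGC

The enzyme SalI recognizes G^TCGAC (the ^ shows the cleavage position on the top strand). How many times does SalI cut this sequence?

0

No occurrence of GTCGAC is present in the sequence.
SalI does not cut: 0 sites.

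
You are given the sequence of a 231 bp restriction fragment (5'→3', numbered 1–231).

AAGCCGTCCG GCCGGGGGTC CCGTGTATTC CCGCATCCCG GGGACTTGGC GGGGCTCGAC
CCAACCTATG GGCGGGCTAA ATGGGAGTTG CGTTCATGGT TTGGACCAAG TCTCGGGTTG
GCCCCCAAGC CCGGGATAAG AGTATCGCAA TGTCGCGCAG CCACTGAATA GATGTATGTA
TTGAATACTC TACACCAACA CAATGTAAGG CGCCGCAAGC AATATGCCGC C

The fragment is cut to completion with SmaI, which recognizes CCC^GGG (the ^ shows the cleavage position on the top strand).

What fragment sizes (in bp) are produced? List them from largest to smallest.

99, 93, 39 bp

SmaI sites (CCCGGG) start at positions 37, 130.
SmaI cuts after base 3 of each site, so after positions 39, 132.
Linear molecule, 2 cuts → 3 fragments:
  1–39 → 39 bp
  40–132 → 93 bp
  133–231 → 99 bp
Sorted largest to smallest: 99, 93, 39 bp.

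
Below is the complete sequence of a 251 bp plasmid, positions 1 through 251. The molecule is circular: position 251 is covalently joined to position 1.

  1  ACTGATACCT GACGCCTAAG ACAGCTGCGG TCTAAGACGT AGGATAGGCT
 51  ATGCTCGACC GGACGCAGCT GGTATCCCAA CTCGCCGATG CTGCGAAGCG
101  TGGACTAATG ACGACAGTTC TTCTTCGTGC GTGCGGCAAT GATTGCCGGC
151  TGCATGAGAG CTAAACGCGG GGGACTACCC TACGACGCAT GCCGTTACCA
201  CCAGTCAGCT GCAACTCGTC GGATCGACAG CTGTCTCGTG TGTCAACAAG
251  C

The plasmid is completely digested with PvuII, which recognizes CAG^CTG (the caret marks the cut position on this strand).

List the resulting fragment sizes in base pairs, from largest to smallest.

140, 45, 44, 22 bp

PvuII sites (CAGCTG) start at positions 22, 66, 206, 228.
PvuII cuts after base 3 of each site, so after positions 24, 68, 208, 230.
Circular molecule, 4 cuts → 4 fragments:
  25–68 → 44 bp
  69–208 → 140 bp
  209–230 → 22 bp
  231–251 then 1–24 → 21 + 24 = 45 bp
Sorted largest to smallest: 140, 45, 44, 22 bp.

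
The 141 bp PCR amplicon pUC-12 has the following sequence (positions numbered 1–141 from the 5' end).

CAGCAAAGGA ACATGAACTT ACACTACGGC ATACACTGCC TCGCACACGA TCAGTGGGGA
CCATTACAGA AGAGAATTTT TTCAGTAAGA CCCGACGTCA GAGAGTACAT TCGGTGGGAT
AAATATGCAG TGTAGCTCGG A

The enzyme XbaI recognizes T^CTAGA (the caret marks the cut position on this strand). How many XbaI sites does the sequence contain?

0

No occurrence of TCTAGA is present in the sequence.
XbaI does not cut: 0 sites.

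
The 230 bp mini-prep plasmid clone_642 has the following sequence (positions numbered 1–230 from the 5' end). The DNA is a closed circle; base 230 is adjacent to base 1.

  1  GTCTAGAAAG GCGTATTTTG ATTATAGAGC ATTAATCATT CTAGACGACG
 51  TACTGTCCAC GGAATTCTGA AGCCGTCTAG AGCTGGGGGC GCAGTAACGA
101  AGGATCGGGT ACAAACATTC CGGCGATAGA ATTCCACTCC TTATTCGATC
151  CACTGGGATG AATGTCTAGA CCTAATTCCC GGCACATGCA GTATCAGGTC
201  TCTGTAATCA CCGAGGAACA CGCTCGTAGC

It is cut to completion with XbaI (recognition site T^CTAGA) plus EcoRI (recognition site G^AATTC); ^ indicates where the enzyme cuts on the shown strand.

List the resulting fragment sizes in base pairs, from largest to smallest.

67, 53, 38, 36, 22, 14 bp

XbaI sites (TCTAGA) start at positions 2, 40, 76, 165.
XbaI cuts after the first base of each site, so after positions 2, 40, 76, 165.
EcoRI sites (GAATTC) start at positions 62, 129.
EcoRI cuts after the first base of each site, so after positions 62, 129.
Combined cut positions: 2, 40, 62, 76, 129, 165.
Circular molecule, 6 cuts → 6 fragments:
  3–40 → 38 bp
  41–62 → 22 bp
  63–76 → 14 bp
  77–129 → 53 bp
  130–165 → 36 bp
  166–230 then 1–2 → 65 + 2 = 67 bp
Sorted largest to smallest: 67, 53, 38, 36, 22, 14 bp.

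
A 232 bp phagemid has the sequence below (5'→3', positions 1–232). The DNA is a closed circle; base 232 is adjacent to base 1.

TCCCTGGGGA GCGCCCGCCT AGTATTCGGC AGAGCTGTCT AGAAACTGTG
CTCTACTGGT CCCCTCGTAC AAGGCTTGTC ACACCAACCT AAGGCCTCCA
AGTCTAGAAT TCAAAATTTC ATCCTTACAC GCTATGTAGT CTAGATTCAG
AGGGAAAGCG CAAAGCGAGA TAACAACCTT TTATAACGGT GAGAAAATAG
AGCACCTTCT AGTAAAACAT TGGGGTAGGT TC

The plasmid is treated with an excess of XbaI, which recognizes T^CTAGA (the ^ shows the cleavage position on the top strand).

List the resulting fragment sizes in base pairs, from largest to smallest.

130, 65, 37 bp

XbaI sites (TCTAGA) start at positions 38, 103, 140.
XbaI cuts after the first base of each site, so after positions 38, 103, 140.
Circular molecule, 3 cuts → 3 fragments:
  39–103 → 65 bp
  104–140 → 37 bp
  141–232 then 1–38 → 92 + 38 = 130 bp
Sorted largest to smallest: 130, 65, 37 bp.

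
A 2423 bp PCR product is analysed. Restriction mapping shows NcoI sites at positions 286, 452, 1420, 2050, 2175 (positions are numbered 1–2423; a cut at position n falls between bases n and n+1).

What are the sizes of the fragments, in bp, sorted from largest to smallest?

Linear molecule, 5 cuts → 6 fragments:
  286 − 0 = 286 bp
  452 − 286 = 166 bp
  1420 − 452 = 968 bp
  2050 − 1420 = 630 bp
  2175 − 2050 = 125 bp
  2423 − 2175 = 248 bp
Sorted largest to smallest: 968, 630, 286, 248, 166, 125 bp.

968, 630, 286, 248, 166, 125 bp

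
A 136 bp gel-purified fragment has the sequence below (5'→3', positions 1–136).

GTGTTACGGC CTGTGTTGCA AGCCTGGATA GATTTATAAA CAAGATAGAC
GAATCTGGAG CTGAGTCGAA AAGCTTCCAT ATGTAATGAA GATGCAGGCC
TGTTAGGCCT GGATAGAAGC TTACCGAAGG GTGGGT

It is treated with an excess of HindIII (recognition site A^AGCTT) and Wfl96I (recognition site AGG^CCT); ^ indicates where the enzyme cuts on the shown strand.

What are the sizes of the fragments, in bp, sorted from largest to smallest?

HindIII sites (AAGCTT) start at positions 71, 117.
HindIII cuts after the first base of each site, so after positions 71, 117.
Wfl96I sites (AGGCCT) start at positions 96, 105.
Wfl96I cuts after base 3 of each site, so after positions 98, 107.
Combined cut positions: 71, 98, 107, 117.
Linear molecule, 4 cuts → 5 fragments:
  1–71 → 71 bp
  72–98 → 27 bp
  99–107 → 9 bp
  108–117 → 10 bp
  118–136 → 19 bp
Sorted largest to smallest: 71, 27, 19, 10, 9 bp.

71, 27, 19, 10, 9 bp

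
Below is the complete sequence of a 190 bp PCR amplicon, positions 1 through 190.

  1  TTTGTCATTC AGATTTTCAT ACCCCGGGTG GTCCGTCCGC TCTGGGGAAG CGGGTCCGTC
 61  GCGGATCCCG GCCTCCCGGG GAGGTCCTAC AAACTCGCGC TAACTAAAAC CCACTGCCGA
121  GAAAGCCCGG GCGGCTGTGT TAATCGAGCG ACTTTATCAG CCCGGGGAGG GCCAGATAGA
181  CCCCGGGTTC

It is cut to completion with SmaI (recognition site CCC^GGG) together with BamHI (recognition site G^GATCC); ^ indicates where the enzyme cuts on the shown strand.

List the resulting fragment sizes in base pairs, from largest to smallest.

SmaI sites (CCCGGG) start at positions 23, 75, 126, 161, 182.
SmaI cuts after base 3 of each site, so after positions 25, 77, 128, 163, 184.
The BamHI site (GGATCC) starts at position 63.
BamHI cuts after the first base of each site, so after position 63.
Combined cut positions: 25, 63, 77, 128, 163, 184.
Linear molecule, 6 cuts → 7 fragments:
  1–25 → 25 bp
  26–63 → 38 bp
  64–77 → 14 bp
  78–128 → 51 bp
  129–163 → 35 bp
  164–184 → 21 bp
  185–190 → 6 bp
Sorted largest to smallest: 51, 38, 35, 25, 21, 14, 6 bp.

51, 38, 35, 25, 21, 14, 6 bp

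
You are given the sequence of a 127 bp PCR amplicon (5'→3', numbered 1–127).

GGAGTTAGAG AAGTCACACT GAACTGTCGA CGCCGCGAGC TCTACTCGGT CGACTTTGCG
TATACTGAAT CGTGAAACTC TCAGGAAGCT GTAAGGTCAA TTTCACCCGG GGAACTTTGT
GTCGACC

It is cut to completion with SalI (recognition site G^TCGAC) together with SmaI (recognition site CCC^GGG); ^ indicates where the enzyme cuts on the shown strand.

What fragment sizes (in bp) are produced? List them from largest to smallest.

SalI sites (GTCGAC) start at positions 26, 49, 121.
SalI cuts after the first base of each site, so after positions 26, 49, 121.
The SmaI site (CCCGGG) starts at position 106.
SmaI cuts after base 3 of each site, so after position 108.
Combined cut positions: 26, 49, 108, 121.
Linear molecule, 4 cuts → 5 fragments:
  1–26 → 26 bp
  27–49 → 23 bp
  50–108 → 59 bp
  109–121 → 13 bp
  122–127 → 6 bp
Sorted largest to smallest: 59, 26, 23, 13, 6 bp.

59, 26, 23, 13, 6 bp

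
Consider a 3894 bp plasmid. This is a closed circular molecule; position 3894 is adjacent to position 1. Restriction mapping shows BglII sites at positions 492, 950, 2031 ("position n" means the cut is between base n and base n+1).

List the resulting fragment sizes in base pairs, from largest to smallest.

2355, 1081, 458 bp

Circular molecule, 3 cuts → 3 fragments:
  950 − 492 = 458 bp
  2031 − 950 = 1081 bp
  wrap: 3894 − 2031 + 492 = 2355 bp
Sorted largest to smallest: 2355, 1081, 458 bp.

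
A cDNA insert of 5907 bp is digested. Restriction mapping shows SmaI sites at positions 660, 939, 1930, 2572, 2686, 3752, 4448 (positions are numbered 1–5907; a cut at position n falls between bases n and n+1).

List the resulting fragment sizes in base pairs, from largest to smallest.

1459, 1066, 991, 696, 660, 642, 279, 114 bp

Linear molecule, 7 cuts → 8 fragments:
  660 − 0 = 660 bp
  939 − 660 = 279 bp
  1930 − 939 = 991 bp
  2572 − 1930 = 642 bp
  2686 − 2572 = 114 bp
  3752 − 2686 = 1066 bp
  4448 − 3752 = 696 bp
  5907 − 4448 = 1459 bp
Sorted largest to smallest: 1459, 1066, 991, 696, 660, 642, 279, 114 bp.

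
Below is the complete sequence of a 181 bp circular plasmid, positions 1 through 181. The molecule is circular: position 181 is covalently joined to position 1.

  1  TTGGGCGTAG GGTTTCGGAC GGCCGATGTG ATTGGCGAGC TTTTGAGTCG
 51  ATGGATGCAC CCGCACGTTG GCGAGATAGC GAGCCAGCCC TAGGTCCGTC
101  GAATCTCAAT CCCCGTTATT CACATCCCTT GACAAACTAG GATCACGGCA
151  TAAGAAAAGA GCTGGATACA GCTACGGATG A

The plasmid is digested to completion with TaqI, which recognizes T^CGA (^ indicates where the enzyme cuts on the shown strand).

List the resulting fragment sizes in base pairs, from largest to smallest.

130, 51 bp

TaqI sites (TCGA) start at positions 48, 99.
TaqI cuts after the first base of each site, so after positions 48, 99.
Circular molecule, 2 cuts → 2 fragments:
  49–99 → 51 bp
  100–181 then 1–48 → 82 + 48 = 130 bp
Sorted largest to smallest: 130, 51 bp.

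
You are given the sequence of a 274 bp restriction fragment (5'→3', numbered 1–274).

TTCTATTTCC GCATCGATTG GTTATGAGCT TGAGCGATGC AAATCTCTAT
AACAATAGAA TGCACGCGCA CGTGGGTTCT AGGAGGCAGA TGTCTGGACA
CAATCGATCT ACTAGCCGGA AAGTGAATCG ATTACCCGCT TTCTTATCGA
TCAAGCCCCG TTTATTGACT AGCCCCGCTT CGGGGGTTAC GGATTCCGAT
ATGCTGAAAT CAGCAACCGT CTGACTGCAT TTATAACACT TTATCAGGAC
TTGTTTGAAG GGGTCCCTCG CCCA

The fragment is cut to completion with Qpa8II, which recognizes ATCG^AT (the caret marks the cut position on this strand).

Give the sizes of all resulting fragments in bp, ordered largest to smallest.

Qpa8II sites (ATCGAT) start at positions 13, 103, 127, 146.
Qpa8II cuts after base 4 of each site, so after positions 16, 106, 130, 149.
Linear molecule, 4 cuts → 5 fragments:
  1–16 → 16 bp
  17–106 → 90 bp
  107–130 → 24 bp
  131–149 → 19 bp
  150–274 → 125 bp
Sorted largest to smallest: 125, 90, 24, 19, 16 bp.

125, 90, 24, 19, 16 bp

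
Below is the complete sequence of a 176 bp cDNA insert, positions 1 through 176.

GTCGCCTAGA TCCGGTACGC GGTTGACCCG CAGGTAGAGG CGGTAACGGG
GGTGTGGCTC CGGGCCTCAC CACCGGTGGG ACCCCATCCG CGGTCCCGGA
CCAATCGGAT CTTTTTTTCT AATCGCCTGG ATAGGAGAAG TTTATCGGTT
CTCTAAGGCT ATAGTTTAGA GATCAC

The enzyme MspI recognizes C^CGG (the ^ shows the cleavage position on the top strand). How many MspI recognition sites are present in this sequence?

CCGG occurs starting at positions 12, 60, 73, 96.
MspI cuts at 4 sites.

4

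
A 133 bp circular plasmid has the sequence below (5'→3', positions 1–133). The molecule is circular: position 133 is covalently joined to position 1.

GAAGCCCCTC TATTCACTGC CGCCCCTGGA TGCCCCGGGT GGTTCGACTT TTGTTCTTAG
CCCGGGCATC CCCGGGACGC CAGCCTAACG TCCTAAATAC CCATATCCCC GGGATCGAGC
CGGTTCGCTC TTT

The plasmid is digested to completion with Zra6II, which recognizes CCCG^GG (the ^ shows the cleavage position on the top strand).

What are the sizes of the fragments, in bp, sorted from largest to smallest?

59, 37, 27, 10 bp

Zra6II sites (CCCGGG) start at positions 34, 61, 71, 108.
Zra6II cuts after base 4 of each site, so after positions 37, 64, 74, 111.
Circular molecule, 4 cuts → 4 fragments:
  38–64 → 27 bp
  65–74 → 10 bp
  75–111 → 37 bp
  112–133 then 1–37 → 22 + 37 = 59 bp
Sorted largest to smallest: 59, 37, 27, 10 bp.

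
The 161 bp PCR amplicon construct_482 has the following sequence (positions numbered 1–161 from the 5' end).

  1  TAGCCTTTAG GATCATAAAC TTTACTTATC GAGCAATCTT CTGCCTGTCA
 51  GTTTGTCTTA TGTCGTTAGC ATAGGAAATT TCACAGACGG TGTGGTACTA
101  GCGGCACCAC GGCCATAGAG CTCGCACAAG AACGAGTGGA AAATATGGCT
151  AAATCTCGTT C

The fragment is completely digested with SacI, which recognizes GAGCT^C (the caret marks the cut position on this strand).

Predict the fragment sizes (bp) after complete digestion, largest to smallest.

122, 39 bp

The SacI site (GAGCTC) starts at position 118.
SacI cuts after base 5 of each site (before the last base), so after position 122.
Linear molecule, 1 cut → 2 fragments:
  1–122 → 122 bp
  123–161 → 39 bp
Sorted largest to smallest: 122, 39 bp.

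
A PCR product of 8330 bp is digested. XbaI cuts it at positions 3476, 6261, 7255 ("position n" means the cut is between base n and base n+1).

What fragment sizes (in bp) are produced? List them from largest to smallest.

Linear molecule, 3 cuts → 4 fragments:
  3476 − 0 = 3476 bp
  6261 − 3476 = 2785 bp
  7255 − 6261 = 994 bp
  8330 − 7255 = 1075 bp
Sorted largest to smallest: 3476, 2785, 1075, 994 bp.

3476, 2785, 1075, 994 bp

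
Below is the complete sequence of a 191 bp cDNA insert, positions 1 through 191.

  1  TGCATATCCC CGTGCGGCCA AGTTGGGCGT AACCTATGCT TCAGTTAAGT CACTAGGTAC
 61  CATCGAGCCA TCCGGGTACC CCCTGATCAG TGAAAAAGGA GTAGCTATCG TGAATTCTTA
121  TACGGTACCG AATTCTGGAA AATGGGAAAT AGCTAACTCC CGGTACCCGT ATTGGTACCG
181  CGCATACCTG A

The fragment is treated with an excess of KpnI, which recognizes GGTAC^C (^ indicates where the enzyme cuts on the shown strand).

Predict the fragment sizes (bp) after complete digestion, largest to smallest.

60, 49, 38, 19, 13, 12 bp

KpnI sites (GGTACC) start at positions 56, 75, 124, 162, 174.
KpnI cuts after base 5 of each site (before the last base), so after positions 60, 79, 128, 166, 178.
Linear molecule, 5 cuts → 6 fragments:
  1–60 → 60 bp
  61–79 → 19 bp
  80–128 → 49 bp
  129–166 → 38 bp
  167–178 → 12 bp
  179–191 → 13 bp
Sorted largest to smallest: 60, 49, 38, 19, 13, 12 bp.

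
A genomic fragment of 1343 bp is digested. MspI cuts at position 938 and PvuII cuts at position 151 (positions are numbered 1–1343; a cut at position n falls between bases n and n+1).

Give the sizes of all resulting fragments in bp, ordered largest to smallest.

Combined cut positions (sorted): 151, 938.
Linear molecule, 2 cuts → 3 fragments:
  151 − 0 = 151 bp
  938 − 151 = 787 bp
  1343 − 938 = 405 bp
Sorted largest to smallest: 787, 405, 151 bp.

787, 405, 151 bp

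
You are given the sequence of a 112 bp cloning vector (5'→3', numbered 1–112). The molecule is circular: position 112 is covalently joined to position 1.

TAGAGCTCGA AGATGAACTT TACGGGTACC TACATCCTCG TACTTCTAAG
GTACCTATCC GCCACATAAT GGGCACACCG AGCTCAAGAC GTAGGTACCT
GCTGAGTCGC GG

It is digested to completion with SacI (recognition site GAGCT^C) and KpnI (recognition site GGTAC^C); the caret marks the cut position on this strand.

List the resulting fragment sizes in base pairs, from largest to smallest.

30, 25, 22, 21, 14 bp

SacI sites (GAGCTC) start at positions 3, 80.
SacI cuts after base 5 of each site (before the last base), so after positions 7, 84.
KpnI sites (GGTACC) start at positions 25, 50, 94.
KpnI cuts after base 5 of each site (before the last base), so after positions 29, 54, 98.
Combined cut positions: 7, 29, 54, 84, 98.
Circular molecule, 5 cuts → 5 fragments:
  8–29 → 22 bp
  30–54 → 25 bp
  55–84 → 30 bp
  85–98 → 14 bp
  99–112 then 1–7 → 14 + 7 = 21 bp
Sorted largest to smallest: 30, 25, 22, 21, 14 bp.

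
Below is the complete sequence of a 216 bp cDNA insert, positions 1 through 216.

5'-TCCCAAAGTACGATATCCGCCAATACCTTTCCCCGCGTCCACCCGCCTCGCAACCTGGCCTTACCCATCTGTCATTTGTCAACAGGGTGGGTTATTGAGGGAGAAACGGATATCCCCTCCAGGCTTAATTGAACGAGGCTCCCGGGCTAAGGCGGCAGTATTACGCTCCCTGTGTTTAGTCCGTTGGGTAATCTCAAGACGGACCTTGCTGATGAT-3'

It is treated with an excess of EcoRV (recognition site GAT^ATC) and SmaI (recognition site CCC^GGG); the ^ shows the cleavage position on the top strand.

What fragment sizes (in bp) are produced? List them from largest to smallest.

97, 73, 32, 14 bp

EcoRV sites (GATATC) start at positions 12, 109.
EcoRV cuts after base 3 of each site, so after positions 14, 111.
The SmaI site (CCCGGG) starts at position 141.
SmaI cuts after base 3 of each site, so after position 143.
Combined cut positions: 14, 111, 143.
Linear molecule, 3 cuts → 4 fragments:
  1–14 → 14 bp
  15–111 → 97 bp
  112–143 → 32 bp
  144–216 → 73 bp
Sorted largest to smallest: 97, 73, 32, 14 bp.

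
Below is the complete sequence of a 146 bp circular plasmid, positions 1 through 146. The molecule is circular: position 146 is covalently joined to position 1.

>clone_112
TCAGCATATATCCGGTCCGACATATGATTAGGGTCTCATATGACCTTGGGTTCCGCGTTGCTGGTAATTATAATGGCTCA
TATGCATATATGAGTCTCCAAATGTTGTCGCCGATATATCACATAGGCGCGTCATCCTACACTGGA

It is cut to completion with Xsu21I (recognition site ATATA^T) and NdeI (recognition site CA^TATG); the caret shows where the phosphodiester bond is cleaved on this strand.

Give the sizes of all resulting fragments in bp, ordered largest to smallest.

42, 38, 28, 16, 12, 10 bp

Xsu21I sites (ATATAT) start at positions 6, 86, 114.
Xsu21I cuts after base 5 of each site (before the last base), so after positions 10, 90, 118.
NdeI sites (CATATG) start at positions 21, 37, 79.
NdeI cuts after base 2 of each site, so after positions 22, 38, 80.
Combined cut positions: 10, 22, 38, 80, 90, 118.
Circular molecule, 6 cuts → 6 fragments:
  11–22 → 12 bp
  23–38 → 16 bp
  39–80 → 42 bp
  81–90 → 10 bp
  91–118 → 28 bp
  119–146 then 1–10 → 28 + 10 = 38 bp
Sorted largest to smallest: 42, 38, 28, 16, 12, 10 bp.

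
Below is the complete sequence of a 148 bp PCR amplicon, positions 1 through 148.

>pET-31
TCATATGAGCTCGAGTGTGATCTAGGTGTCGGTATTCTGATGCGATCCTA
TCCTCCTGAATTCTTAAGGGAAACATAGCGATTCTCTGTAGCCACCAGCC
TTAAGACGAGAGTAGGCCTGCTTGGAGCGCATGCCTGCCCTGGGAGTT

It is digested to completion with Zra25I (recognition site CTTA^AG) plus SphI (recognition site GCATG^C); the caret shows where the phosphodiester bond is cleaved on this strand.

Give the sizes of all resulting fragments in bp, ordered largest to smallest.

Zra25I sites (CTTAAG) start at positions 63, 100.
Zra25I cuts after base 4 of each site, so after positions 66, 103.
The SphI site (GCATGC) starts at position 129.
SphI cuts after base 5 of each site (before the last base), so after position 133.
Combined cut positions: 66, 103, 133.
Linear molecule, 3 cuts → 4 fragments:
  1–66 → 66 bp
  67–103 → 37 bp
  104–133 → 30 bp
  134–148 → 15 bp
Sorted largest to smallest: 66, 37, 30, 15 bp.

66, 37, 30, 15 bp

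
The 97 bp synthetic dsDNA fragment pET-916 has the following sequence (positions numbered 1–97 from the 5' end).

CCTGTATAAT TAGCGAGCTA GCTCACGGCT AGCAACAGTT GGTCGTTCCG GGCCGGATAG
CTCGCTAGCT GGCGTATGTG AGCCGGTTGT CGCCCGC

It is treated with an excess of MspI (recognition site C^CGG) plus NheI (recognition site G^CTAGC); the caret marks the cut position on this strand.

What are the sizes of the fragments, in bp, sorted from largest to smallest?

20, 19, 17, 14, 11, 11, 5 bp

MspI sites (CCGG) start at positions 48, 53, 83.
MspI cuts after the first base of each site, so after positions 48, 53, 83.
NheI sites (GCTAGC) start at positions 17, 28, 64.
NheI cuts after the first base of each site, so after positions 17, 28, 64.
Combined cut positions: 17, 28, 48, 53, 64, 83.
Linear molecule, 6 cuts → 7 fragments:
  1–17 → 17 bp
  18–28 → 11 bp
  29–48 → 20 bp
  49–53 → 5 bp
  54–64 → 11 bp
  65–83 → 19 bp
  84–97 → 14 bp
Sorted largest to smallest: 20, 19, 17, 14, 11, 11, 5 bp.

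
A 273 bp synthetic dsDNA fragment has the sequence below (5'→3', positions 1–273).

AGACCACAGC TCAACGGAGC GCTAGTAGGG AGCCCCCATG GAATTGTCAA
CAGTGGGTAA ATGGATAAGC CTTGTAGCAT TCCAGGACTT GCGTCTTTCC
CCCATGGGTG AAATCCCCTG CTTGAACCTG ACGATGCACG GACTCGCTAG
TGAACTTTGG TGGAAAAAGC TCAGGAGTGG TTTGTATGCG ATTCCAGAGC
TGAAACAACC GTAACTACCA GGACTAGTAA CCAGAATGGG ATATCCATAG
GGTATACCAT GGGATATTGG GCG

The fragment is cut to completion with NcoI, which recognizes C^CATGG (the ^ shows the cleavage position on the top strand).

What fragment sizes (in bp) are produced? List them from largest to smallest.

155, 66, 36, 16 bp

NcoI sites (CCATGG) start at positions 36, 102, 257.
NcoI cuts after the first base of each site, so after positions 36, 102, 257.
Linear molecule, 3 cuts → 4 fragments:
  1–36 → 36 bp
  37–102 → 66 bp
  103–257 → 155 bp
  258–273 → 16 bp
Sorted largest to smallest: 155, 66, 36, 16 bp.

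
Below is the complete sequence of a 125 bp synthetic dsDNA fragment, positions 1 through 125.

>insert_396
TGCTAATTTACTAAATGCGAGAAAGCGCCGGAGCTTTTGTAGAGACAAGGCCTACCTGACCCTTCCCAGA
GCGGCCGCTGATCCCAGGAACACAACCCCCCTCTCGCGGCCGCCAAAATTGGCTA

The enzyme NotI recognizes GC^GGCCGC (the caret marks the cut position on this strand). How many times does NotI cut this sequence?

2

GCGGCCGC occurs starting at positions 71, 106.
NotI cuts at 2 sites.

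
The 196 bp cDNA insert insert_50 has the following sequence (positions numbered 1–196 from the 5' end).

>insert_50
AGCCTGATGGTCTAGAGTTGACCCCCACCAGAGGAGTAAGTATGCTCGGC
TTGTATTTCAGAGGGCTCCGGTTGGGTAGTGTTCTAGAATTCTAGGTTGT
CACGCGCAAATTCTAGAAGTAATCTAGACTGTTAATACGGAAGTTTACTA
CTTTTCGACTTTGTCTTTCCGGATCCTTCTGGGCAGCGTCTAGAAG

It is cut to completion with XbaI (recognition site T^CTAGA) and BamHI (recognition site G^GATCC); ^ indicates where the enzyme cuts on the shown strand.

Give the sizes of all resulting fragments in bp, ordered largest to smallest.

72, 48, 29, 18, 11, 11, 7 bp

XbaI sites (TCTAGA) start at positions 11, 83, 112, 123, 189.
XbaI cuts after the first base of each site, so after positions 11, 83, 112, 123, 189.
The BamHI site (GGATCC) starts at position 171.
BamHI cuts after the first base of each site, so after position 171.
Combined cut positions: 11, 83, 112, 123, 171, 189.
Linear molecule, 6 cuts → 7 fragments:
  1–11 → 11 bp
  12–83 → 72 bp
  84–112 → 29 bp
  113–123 → 11 bp
  124–171 → 48 bp
  172–189 → 18 bp
  190–196 → 7 bp
Sorted largest to smallest: 72, 48, 29, 18, 11, 11, 7 bp.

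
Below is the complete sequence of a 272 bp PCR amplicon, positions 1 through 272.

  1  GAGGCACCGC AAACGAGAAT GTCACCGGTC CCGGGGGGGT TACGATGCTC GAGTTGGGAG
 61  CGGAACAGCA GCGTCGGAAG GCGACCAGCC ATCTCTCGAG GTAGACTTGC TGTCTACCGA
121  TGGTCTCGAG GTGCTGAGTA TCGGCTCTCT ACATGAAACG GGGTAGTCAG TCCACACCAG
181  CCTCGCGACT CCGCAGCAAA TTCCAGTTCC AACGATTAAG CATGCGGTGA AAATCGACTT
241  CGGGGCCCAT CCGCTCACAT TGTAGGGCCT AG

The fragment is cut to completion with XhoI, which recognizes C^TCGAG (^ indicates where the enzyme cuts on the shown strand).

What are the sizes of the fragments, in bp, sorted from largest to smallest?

147, 48, 47, 30 bp

XhoI sites (CTCGAG) start at positions 48, 95, 125.
XhoI cuts after the first base of each site, so after positions 48, 95, 125.
Linear molecule, 3 cuts → 4 fragments:
  1–48 → 48 bp
  49–95 → 47 bp
  96–125 → 30 bp
  126–272 → 147 bp
Sorted largest to smallest: 147, 48, 47, 30 bp.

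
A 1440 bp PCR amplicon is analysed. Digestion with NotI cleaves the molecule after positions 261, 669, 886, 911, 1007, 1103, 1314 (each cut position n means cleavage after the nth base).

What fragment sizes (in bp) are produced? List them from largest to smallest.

Linear molecule, 7 cuts → 8 fragments:
  261 − 0 = 261 bp
  669 − 261 = 408 bp
  886 − 669 = 217 bp
  911 − 886 = 25 bp
  1007 − 911 = 96 bp
  1103 − 1007 = 96 bp
  1314 − 1103 = 211 bp
  1440 − 1314 = 126 bp
Sorted largest to smallest: 408, 261, 217, 211, 126, 96, 96, 25 bp.

408, 261, 217, 211, 126, 96, 96, 25 bp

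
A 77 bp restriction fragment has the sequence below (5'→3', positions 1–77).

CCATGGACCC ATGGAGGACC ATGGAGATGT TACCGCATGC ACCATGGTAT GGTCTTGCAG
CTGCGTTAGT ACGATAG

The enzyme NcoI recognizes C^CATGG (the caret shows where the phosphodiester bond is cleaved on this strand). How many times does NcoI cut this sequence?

CCATGG occurs starting at positions 1, 9, 19, 42.
NcoI cuts at 4 sites.

4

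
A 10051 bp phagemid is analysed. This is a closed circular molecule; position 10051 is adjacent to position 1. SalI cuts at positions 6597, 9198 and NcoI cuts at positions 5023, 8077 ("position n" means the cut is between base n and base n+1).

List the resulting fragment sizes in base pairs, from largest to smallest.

Combined cut positions (sorted): 5023, 6597, 8077, 9198.
Circular molecule, 4 cuts → 4 fragments:
  6597 − 5023 = 1574 bp
  8077 − 6597 = 1480 bp
  9198 − 8077 = 1121 bp
  wrap: 10051 − 9198 + 5023 = 5876 bp
Sorted largest to smallest: 5876, 1574, 1480, 1121 bp.

5876, 1574, 1480, 1121 bp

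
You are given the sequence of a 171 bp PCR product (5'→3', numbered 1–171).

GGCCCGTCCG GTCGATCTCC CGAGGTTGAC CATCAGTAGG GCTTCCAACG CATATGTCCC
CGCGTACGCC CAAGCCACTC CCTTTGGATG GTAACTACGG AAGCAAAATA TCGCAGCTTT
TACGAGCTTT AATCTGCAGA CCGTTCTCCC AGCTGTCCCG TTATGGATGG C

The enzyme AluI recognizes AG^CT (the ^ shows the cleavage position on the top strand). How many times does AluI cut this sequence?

AGCT occurs starting at positions 115, 125, 151.
AluI cuts at 3 sites.

3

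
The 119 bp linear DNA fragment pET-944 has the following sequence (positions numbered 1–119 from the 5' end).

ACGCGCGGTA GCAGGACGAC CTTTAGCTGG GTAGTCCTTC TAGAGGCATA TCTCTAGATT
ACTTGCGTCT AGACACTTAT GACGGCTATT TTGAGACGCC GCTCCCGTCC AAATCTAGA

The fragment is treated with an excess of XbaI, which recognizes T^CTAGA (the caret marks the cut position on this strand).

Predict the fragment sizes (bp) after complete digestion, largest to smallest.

XbaI sites (TCTAGA) start at positions 39, 53, 68, 114.
XbaI cuts after the first base of each site, so after positions 39, 53, 68, 114.
Linear molecule, 4 cuts → 5 fragments:
  1–39 → 39 bp
  40–53 → 14 bp
  54–68 → 15 bp
  69–114 → 46 bp
  115–119 → 5 bp
Sorted largest to smallest: 46, 39, 15, 14, 5 bp.

46, 39, 15, 14, 5 bp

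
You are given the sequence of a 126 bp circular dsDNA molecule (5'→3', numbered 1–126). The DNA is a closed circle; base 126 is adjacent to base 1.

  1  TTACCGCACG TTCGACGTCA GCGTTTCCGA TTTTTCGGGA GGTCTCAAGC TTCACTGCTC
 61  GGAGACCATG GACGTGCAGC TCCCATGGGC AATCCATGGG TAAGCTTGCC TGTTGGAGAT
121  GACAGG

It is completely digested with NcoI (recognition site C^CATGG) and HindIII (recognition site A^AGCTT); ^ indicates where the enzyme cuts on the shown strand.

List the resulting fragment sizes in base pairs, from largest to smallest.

71, 19, 17, 11, 8 bp

NcoI sites (CCATGG) start at positions 66, 83, 94.
NcoI cuts after the first base of each site, so after positions 66, 83, 94.
HindIII sites (AAGCTT) start at positions 47, 102.
HindIII cuts after the first base of each site, so after positions 47, 102.
Combined cut positions: 47, 66, 83, 94, 102.
Circular molecule, 5 cuts → 5 fragments:
  48–66 → 19 bp
  67–83 → 17 bp
  84–94 → 11 bp
  95–102 → 8 bp
  103–126 then 1–47 → 24 + 47 = 71 bp
Sorted largest to smallest: 71, 19, 17, 11, 8 bp.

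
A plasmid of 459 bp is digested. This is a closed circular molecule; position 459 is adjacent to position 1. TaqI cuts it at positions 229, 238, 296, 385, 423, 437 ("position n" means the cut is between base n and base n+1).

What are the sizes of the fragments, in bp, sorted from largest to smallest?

Circular molecule, 6 cuts → 6 fragments:
  238 − 229 = 9 bp
  296 − 238 = 58 bp
  385 − 296 = 89 bp
  423 − 385 = 38 bp
  437 − 423 = 14 bp
  wrap: 459 − 437 + 229 = 251 bp
Sorted largest to smallest: 251, 89, 58, 38, 14, 9 bp.

251, 89, 58, 38, 14, 9 bp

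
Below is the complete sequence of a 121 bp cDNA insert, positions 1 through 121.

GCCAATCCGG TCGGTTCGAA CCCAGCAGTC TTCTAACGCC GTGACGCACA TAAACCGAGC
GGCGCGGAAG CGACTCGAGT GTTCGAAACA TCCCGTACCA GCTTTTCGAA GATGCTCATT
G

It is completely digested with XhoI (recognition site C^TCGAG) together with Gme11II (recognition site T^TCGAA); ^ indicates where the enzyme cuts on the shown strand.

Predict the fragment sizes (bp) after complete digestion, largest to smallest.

59, 23, 16, 15, 8 bp

The XhoI site (CTCGAG) starts at position 74.
XhoI cuts after the first base of each site, so after position 74.
Gme11II sites (TTCGAA) start at positions 15, 82, 105.
Gme11II cuts after the first base of each site, so after positions 15, 82, 105.
Combined cut positions: 15, 74, 82, 105.
Linear molecule, 4 cuts → 5 fragments:
  1–15 → 15 bp
  16–74 → 59 bp
  75–82 → 8 bp
  83–105 → 23 bp
  106–121 → 16 bp
Sorted largest to smallest: 59, 23, 16, 15, 8 bp.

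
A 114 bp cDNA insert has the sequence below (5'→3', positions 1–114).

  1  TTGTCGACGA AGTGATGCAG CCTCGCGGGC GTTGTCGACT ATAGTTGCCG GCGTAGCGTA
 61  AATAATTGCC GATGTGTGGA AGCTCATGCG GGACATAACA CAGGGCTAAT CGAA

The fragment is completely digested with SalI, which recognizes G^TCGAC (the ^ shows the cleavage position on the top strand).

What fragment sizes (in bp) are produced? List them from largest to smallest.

SalI sites (GTCGAC) start at positions 3, 34.
SalI cuts after the first base of each site, so after positions 3, 34.
Linear molecule, 2 cuts → 3 fragments:
  1–3 → 3 bp
  4–34 → 31 bp
  35–114 → 80 bp
Sorted largest to smallest: 80, 31, 3 bp.

80, 31, 3 bp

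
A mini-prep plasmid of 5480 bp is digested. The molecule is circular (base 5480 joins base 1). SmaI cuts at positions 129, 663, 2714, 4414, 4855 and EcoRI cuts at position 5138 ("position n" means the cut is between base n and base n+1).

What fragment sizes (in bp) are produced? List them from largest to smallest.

Combined cut positions (sorted): 129, 663, 2714, 4414, 4855, 5138.
Circular molecule, 6 cuts → 6 fragments:
  663 − 129 = 534 bp
  2714 − 663 = 2051 bp
  4414 − 2714 = 1700 bp
  4855 − 4414 = 441 bp
  5138 − 4855 = 283 bp
  wrap: 5480 − 5138 + 129 = 471 bp
Sorted largest to smallest: 2051, 1700, 534, 471, 441, 283 bp.

2051, 1700, 534, 471, 441, 283 bp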